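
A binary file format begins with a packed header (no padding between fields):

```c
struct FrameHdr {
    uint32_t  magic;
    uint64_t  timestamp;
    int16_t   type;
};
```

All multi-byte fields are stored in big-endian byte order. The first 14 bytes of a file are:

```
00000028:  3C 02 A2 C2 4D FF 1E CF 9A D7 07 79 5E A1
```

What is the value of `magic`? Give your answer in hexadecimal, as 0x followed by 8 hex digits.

`magic` is the first field, at byte offset 0, occupying 4 bytes.
Bytes at offsets 0..3: 3C 02 A2 C2.
Big-endian stores the most-significant byte at the lowest address.
The bytes are already most-significant first: 0x3C02A2C2.

0x3C02A2C2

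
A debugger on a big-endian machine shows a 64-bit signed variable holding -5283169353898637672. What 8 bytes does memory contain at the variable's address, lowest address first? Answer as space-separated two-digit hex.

Two's complement of -5283169353898637672 in 64 bits: 5283169353898637672 = 0x49519689335BB968; invert → 0xB6AE6976CCA44697; add 1 → 0xB6AE6976CCA44698.
Split into bytes (most-significant first): B6 AE 69 76 CC A4 46 98.
Big-endian stores the most-significant byte at the lowest address.
So the memory order matches the most-significant-first order: B6 AE 69 76 CC A4 46 98.

B6 AE 69 76 CC A4 46 98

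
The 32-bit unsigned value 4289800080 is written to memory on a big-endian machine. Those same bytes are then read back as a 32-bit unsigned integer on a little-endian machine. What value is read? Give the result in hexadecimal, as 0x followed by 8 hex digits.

4289800080 in 32-bit hexadecimal is 0xFFB12790.
Stored big-endian, the bytes at ascending addresses are FF B1 27 90.
Read back as little-endian, the first byte is least significant, giving 0x9027B1FF.

0x9027B1FF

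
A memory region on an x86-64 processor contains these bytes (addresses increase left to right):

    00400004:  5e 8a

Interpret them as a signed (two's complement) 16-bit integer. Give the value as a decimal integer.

-30114

Little-endian stores the least-significant byte at the lowest address.
Reassemble most-significant byte first: 8A 5E → 0x8A5E.
Top bit is set, so as a signed 16-bit value this is 0x8A5E − 2^16 = -30114.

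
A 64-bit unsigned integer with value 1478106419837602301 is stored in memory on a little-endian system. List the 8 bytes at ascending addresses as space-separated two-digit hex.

FD 09 A5 1E F5 49 83 14

1478106419837602301 in hexadecimal, padded to 64 bits, is 0x148349F51EA509FD.
Split into bytes (most-significant first): 14 83 49 F5 1E A5 09 FD.
In little-endian order the low byte comes first in memory.
So at ascending addresses the bytes are FD 09 A5 1E F5 49 83 14.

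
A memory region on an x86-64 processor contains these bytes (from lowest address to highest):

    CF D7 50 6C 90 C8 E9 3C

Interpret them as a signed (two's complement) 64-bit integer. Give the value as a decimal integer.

4389259834467342287

In little-endian order the low byte comes first in memory.
Reassemble most-significant byte first: 3C E9 C8 90 6C 50 D7 CF → 0x3CE9C8906C50D7CF.
0x3CE9C8906C50D7CF = 4389259834467342287.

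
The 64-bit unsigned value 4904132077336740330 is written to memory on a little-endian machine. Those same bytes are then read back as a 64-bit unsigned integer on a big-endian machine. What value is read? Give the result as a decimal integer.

4904132077336740330 in 64-bit hexadecimal is 0x440EFA24214141EA.
Stored little-endian, the bytes at ascending addresses are EA 41 41 21 24 FA 0E 44.
Read back as big-endian, the last byte is least significant, giving 0xEA41412124FA0E44.
0xEA41412124FA0E44 = 16879844488971423300.

16879844488971423300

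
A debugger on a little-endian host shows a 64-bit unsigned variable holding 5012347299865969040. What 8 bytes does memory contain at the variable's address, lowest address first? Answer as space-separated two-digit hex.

90 41 66 0B 50 6F 8F 45

5012347299865969040 in hexadecimal, padded to 64 bits, is 0x458F6F500B664190.
Split into bytes (most-significant first): 45 8F 6F 50 0B 66 41 90.
Little-endian stores the least-significant byte at the lowest address.
So at ascending addresses the bytes are 90 41 66 0B 50 6F 8F 45.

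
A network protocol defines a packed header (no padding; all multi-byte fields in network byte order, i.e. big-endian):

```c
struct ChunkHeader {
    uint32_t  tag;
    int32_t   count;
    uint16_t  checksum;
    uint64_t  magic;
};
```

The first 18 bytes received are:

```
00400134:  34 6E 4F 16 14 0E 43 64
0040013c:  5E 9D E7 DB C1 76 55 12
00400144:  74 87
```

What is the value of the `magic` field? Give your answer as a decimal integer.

16707159956638561415

`magic` follows `tag` (4 B), `count` (4 B), `checksum` (2 B), so it starts at offset 4 + 4 + 2 = 10 and occupies 8 bytes.
Bytes at offsets 10..17: E7 DB C1 76 55 12 74 87.
Big-endian stores the most-significant byte at the lowest address.
The bytes are already most-significant first: 0xE7DBC17655127487.
0xE7DBC17655127487 = 16707159956638561415.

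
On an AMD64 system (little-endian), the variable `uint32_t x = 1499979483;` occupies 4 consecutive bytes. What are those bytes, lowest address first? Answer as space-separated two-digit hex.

DB DE 67 59

1499979483 in hexadecimal, padded to 32 bits, is 0x5967DEDB.
Split into bytes (most-significant first): 59 67 DE DB.
In little-endian order the low byte comes first in memory.
So at ascending addresses the bytes are DB DE 67 59.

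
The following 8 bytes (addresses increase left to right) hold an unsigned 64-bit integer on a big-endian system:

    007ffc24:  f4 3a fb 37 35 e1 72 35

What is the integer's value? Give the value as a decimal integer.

17598654708449374773

Big-endian: lowest address holds the most-significant byte.
The bytes are already most-significant first: 0xF43AFB3735E17235.
0xF43AFB3735E17235 = 17598654708449374773.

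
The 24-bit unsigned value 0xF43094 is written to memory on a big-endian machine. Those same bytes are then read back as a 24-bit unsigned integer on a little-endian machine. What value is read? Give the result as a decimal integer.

Stored big-endian, the bytes at ascending addresses are F4 30 94.
Read back as little-endian, the first byte is least significant, giving 0x9430F4.
0x9430F4 = 9711860.

9711860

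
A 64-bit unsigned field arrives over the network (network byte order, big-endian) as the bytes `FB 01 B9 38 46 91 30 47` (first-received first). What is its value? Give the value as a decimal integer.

Big-endian: lowest address holds the most-significant byte.
The bytes are already most-significant first: 0xFB01B93846913047.
0xFB01B93846913047 = 18086941229849849927.

18086941229849849927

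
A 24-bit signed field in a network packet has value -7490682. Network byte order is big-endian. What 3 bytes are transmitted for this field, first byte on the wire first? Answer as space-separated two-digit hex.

Two's complement of -7490682 in 24 bits: 7490682 = 0x724C7A; invert → 0x8DB385; add 1 → 0x8DB386.
Split into bytes (most-significant first): 8D B3 86.
In big-endian order the high byte comes first in memory.
So the memory order matches the most-significant-first order: 8D B3 86.

8D B3 86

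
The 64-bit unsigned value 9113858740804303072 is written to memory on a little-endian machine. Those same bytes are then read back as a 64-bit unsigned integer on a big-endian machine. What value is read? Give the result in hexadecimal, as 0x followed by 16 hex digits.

9113858740804303072 in 64-bit hexadecimal is 0x7E7AEE3CCABAB8E0.
Stored little-endian, the bytes at ascending addresses are E0 B8 BA CA 3C EE 7A 7E.
Read back as big-endian, the last byte is least significant, giving 0xE0B8BACA3CEE7A7E.

0xE0B8BACA3CEE7A7E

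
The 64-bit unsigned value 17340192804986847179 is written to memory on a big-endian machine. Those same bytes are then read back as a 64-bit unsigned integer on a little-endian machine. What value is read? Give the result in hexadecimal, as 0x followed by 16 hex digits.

0xCB7F06DE7BBDA4F0

17340192804986847179 in 64-bit hexadecimal is 0xF0A4BD7BDE067FCB.
Stored big-endian, the bytes at ascending addresses are F0 A4 BD 7B DE 06 7F CB.
Read back as little-endian, the first byte is least significant, giving 0xCB7F06DE7BBDA4F0.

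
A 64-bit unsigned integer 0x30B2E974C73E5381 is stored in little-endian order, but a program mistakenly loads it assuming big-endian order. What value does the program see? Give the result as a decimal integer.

Stored little-endian, the bytes at ascending addresses are 81 53 3E C7 74 E9 B2 30.
Read back as big-endian, the last byte is least significant, giving 0x81533EC774E9B230.
0x81533EC774E9B230 = 9318861080340574768.

9318861080340574768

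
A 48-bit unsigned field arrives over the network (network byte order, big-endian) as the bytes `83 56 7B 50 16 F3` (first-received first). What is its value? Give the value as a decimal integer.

Big-endian: lowest address holds the most-significant byte.
The bytes are already most-significant first: 0x83567B5016F3.
0x83567B5016F3 = 144407459272435.

144407459272435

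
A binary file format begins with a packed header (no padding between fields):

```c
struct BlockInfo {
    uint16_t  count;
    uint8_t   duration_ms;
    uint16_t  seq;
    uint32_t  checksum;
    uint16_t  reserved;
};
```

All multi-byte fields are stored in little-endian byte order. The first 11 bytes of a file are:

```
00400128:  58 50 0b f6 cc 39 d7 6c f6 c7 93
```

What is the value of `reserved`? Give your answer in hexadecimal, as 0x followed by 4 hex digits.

`reserved` follows `count` (2 B), `duration_ms` (1 B), `seq` (2 B), `checksum` (4 B), so it starts at offset 2 + 1 + 2 + 4 = 9 and occupies 2 bytes.
Bytes at offsets 9..10: C7 93.
Little-endian stores the least-significant byte at the lowest address.
Reassemble most-significant byte first: 93 C7 → 0x93C7.

0x93C7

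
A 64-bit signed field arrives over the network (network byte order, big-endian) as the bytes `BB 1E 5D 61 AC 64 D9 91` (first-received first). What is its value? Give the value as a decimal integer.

Big-endian stores the most-significant byte at the lowest address.
The bytes are already most-significant first: 0xBB1E5D61AC64D991.
Top bit is set, so as a signed 64-bit value this is 0xBB1E5D61AC64D991 − 2^64 = -4963427065230206575.

-4963427065230206575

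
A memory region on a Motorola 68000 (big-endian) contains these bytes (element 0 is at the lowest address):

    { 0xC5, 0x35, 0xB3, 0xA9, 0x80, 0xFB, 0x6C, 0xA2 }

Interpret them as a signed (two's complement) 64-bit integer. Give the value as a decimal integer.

Big-endian stores the most-significant byte at the lowest address.
The bytes are already most-significant first: 0xC535B3A980FB6CA2.
Top bit is set, so as a signed 64-bit value this is 0xC535B3A980FB6CA2 − 2^64 = -4236282333877277534.

-4236282333877277534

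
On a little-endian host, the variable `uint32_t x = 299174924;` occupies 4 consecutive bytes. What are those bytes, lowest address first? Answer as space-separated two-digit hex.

0C 0C D5 11

299174924 in hexadecimal, padded to 32 bits, is 0x11D50C0C.
Split into bytes (most-significant first): 11 D5 0C 0C.
Little-endian stores the least-significant byte at the lowest address.
So at ascending addresses the bytes are 0C 0C D5 11.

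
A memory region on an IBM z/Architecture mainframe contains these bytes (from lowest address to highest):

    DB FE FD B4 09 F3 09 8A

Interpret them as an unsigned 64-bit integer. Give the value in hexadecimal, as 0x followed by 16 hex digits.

In big-endian order the high byte comes first in memory.
The bytes are already most-significant first: 0xDBFEFDB409F3098A.

0xDBFEFDB409F3098A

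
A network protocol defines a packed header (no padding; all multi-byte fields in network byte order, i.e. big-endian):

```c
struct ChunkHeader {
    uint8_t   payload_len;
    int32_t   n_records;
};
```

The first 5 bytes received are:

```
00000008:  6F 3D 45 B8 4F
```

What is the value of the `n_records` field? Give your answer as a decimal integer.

1027979343

`n_records` follows `payload_len` (1 byte), so it starts at byte offset 1 and occupies 4 bytes.
Bytes at offsets 1..4: 3D 45 B8 4F.
Big-endian stores the most-significant byte at the lowest address.
The bytes are already most-significant first: 0x3D45B84F.
0x3D45B84F = 1027979343.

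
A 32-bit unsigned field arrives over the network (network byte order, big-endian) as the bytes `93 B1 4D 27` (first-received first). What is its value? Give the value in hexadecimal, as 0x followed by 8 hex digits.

0x93B14D27

Big-endian stores the most-significant byte at the lowest address.
The bytes are already most-significant first: 0x93B14D27.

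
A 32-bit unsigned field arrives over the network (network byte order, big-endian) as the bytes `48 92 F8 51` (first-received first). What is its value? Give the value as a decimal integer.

Big-endian: lowest address holds the most-significant byte.
The bytes are already most-significant first: 0x4892F851.
0x4892F851 = 1217591377.

1217591377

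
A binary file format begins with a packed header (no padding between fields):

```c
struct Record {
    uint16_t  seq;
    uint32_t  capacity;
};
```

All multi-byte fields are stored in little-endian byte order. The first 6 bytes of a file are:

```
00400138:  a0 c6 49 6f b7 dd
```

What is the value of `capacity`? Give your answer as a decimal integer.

3719786313

`capacity` follows `seq` (2 bytes), so it starts at byte offset 2 and occupies 4 bytes.
Bytes at offsets 2..5: 49 6F B7 DD.
In little-endian order the low byte comes first in memory.
Reassemble most-significant byte first: DD B7 6F 49 → 0xDDB76F49.
0xDDB76F49 = 3719786313.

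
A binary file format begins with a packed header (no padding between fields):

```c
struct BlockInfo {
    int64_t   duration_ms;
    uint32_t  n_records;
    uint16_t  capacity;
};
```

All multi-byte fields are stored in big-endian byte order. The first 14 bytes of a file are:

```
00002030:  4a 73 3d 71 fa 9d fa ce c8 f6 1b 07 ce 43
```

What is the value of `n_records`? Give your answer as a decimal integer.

3371571975

`n_records` follows `duration_ms` (8 bytes), so it starts at byte offset 8 and occupies 4 bytes.
Bytes at offsets 8..11: C8 F6 1B 07.
Big-endian stores the most-significant byte at the lowest address.
The bytes are already most-significant first: 0xC8F61B07.
0xC8F61B07 = 3371571975.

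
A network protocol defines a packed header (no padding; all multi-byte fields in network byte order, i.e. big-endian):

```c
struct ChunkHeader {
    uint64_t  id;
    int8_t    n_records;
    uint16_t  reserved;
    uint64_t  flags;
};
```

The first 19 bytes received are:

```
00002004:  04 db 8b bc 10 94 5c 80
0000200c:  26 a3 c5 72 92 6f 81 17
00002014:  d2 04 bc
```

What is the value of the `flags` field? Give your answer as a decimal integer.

`flags` follows `id` (8 B), `n_records` (1 B), `reserved` (2 B), so it starts at offset 8 + 1 + 2 = 11 and occupies 8 bytes.
Bytes at offsets 11..18: 72 92 6F 81 17 D2 04 BC.
In big-endian order the high byte comes first in memory.
The bytes are already most-significant first: 0x72926F8117D204BC.
0x72926F8117D204BC = 8255783667164644540.

8255783667164644540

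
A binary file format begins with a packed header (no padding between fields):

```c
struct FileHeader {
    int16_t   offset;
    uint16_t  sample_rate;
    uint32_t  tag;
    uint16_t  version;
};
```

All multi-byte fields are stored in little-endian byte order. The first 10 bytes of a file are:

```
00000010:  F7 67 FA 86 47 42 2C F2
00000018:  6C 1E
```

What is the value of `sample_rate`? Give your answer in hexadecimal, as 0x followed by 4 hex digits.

`sample_rate` follows `offset` (2 bytes), so it starts at byte offset 2 and occupies 2 bytes.
Bytes at offsets 2..3: FA 86.
In little-endian order the low byte comes first in memory.
Reassemble most-significant byte first: 86 FA → 0x86FA.

0x86FA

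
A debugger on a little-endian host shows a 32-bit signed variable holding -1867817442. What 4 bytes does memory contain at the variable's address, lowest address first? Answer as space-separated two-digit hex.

Two's complement of -1867817442 in 32 bits: 1867817442 = 0x6F54A1E2; invert → 0x90AB5E1D; add 1 → 0x90AB5E1E.
Split into bytes (most-significant first): 90 AB 5E 1E.
In little-endian order the low byte comes first in memory.
So at ascending addresses the bytes are 1E 5E AB 90.

1E 5E AB 90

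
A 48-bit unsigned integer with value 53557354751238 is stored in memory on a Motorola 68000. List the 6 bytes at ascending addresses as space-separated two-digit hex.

30 B5 CB 1A E5 06

53557354751238 in hexadecimal, padded to 48 bits, is 0x30B5CB1AE506.
Split into bytes (most-significant first): 30 B5 CB 1A E5 06.
Big-endian: lowest address holds the most-significant byte.
So the memory order matches the most-significant-first order: 30 B5 CB 1A E5 06.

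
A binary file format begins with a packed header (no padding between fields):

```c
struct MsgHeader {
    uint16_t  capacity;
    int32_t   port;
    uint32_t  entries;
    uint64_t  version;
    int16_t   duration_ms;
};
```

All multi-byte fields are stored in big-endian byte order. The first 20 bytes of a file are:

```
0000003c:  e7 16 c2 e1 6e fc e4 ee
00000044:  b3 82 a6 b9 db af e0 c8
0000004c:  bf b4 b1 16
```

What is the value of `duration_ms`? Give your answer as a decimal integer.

`duration_ms` follows `capacity` (2 B), `port` (4 B), `entries` (4 B), `version` (8 B), so it starts at offset 2 + 4 + 4 + 8 = 18 and occupies 2 bytes.
Bytes at offsets 18..19: B1 16.
Big-endian stores the most-significant byte at the lowest address.
The bytes are already most-significant first: 0xB116.
Top bit is set, so as a signed 16-bit value this is 0xB116 − 2^16 = -20202.

-20202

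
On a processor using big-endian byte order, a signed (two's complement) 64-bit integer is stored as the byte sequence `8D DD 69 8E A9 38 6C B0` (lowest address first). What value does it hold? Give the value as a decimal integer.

-8224301283063337808

Big-endian stores the most-significant byte at the lowest address.
The bytes are already most-significant first: 0x8DDD698EA9386CB0.
Top bit is set, so as a signed 64-bit value this is 0x8DDD698EA9386CB0 − 2^64 = -8224301283063337808.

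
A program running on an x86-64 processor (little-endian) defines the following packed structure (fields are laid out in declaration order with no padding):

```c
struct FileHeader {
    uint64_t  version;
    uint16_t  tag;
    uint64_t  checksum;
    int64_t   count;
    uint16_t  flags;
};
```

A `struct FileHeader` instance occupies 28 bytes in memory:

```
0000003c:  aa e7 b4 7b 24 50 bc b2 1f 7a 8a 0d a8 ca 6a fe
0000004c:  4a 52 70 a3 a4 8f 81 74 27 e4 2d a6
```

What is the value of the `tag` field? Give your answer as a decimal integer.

31263

`tag` follows `version` (8 bytes), so it starts at byte offset 8 and occupies 2 bytes.
Bytes at offsets 8..9: 1F 7A.
In little-endian order the low byte comes first in memory.
Reassemble most-significant byte first: 7A 1F → 0x7A1F.
0x7A1F = 31263.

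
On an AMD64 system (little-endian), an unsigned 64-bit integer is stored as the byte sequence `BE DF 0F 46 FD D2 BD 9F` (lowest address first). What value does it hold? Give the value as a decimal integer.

11510588207872860094

Little-endian stores the least-significant byte at the lowest address.
Reassemble most-significant byte first: 9F BD D2 FD 46 0F DF BE → 0x9FBDD2FD460FDFBE.
0x9FBDD2FD460FDFBE = 11510588207872860094.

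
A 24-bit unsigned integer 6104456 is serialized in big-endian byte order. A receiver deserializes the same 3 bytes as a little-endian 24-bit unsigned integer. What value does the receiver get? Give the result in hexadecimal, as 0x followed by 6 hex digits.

6104456 in 24-bit hexadecimal is 0x5D2588.
Stored big-endian, the bytes at ascending addresses are 5D 25 88.
Read back as little-endian, the first byte is least significant, giving 0x88255D.

0x88255D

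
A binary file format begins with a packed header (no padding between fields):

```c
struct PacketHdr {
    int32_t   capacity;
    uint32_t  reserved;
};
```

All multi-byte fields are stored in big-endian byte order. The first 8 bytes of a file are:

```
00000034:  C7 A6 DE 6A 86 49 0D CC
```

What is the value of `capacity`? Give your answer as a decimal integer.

-945365398

`capacity` is the first field, at byte offset 0, occupying 4 bytes.
Bytes at offsets 0..3: C7 A6 DE 6A.
Big-endian stores the most-significant byte at the lowest address.
The bytes are already most-significant first: 0xC7A6DE6A.
Top bit is set, so as a signed 32-bit value this is 0xC7A6DE6A − 2^32 = -945365398.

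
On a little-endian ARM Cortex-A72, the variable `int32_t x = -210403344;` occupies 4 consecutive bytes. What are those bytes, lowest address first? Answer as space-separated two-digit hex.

Two's complement of -210403344 in 32 bits: 210403344 = 0x0C8A8010; invert → 0xF3757FEF; add 1 → 0xF3757FF0.
Split into bytes (most-significant first): F3 75 7F F0.
Little-endian: lowest address holds the least-significant byte.
So at ascending addresses the bytes are F0 7F 75 F3.

F0 7F 75 F3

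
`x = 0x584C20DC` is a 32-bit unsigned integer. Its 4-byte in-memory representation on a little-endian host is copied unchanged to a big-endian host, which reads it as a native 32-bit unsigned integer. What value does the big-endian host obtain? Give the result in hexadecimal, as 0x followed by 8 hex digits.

0xDC204C58

Stored little-endian, the bytes at ascending addresses are DC 20 4C 58.
Read back as big-endian, the last byte is least significant, giving 0xDC204C58.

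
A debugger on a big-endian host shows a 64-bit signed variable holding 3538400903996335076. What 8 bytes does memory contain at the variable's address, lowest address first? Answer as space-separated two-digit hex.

31 1A EC DF FB 9F 63 E4

3538400903996335076 in hexadecimal, padded to 64 bits, is 0x311AECDFFB9F63E4.
Split into bytes (most-significant first): 31 1A EC DF FB 9F 63 E4.
Big-endian stores the most-significant byte at the lowest address.
So the memory order matches the most-significant-first order: 31 1A EC DF FB 9F 63 E4.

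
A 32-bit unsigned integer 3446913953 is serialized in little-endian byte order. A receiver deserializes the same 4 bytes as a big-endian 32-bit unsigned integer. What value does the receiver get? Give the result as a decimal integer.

2713416653

3446913953 in 32-bit hexadecimal is 0xCD73BBA1.
Stored little-endian, the bytes at ascending addresses are A1 BB 73 CD.
Read back as big-endian, the last byte is least significant, giving 0xA1BB73CD.
0xA1BB73CD = 2713416653.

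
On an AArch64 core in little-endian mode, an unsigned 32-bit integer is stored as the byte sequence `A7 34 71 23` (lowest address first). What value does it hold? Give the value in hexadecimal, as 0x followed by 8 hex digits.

Little-endian: lowest address holds the least-significant byte.
Reassemble most-significant byte first: 23 71 34 A7 → 0x237134A7.

0x237134A7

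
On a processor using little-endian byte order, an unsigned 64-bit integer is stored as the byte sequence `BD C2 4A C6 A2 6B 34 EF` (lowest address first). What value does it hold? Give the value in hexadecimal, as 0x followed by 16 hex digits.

0xEF346BA2C64AC2BD

In little-endian order the low byte comes first in memory.
Reassemble most-significant byte first: EF 34 6B A2 C6 4A C2 BD → 0xEF346BA2C64AC2BD.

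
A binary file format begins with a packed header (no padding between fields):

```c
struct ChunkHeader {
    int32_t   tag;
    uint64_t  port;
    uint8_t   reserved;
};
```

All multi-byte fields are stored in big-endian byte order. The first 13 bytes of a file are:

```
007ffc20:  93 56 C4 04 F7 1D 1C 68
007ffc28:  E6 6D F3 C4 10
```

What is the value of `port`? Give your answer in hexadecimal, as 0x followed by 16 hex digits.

`port` follows `tag` (4 bytes), so it starts at byte offset 4 and occupies 8 bytes.
Bytes at offsets 4..11: F7 1D 1C 68 E6 6D F3 C4.
In big-endian order the high byte comes first in memory.
The bytes are already most-significant first: 0xF71D1C68E66DF3C4.

0xF71D1C68E66DF3C4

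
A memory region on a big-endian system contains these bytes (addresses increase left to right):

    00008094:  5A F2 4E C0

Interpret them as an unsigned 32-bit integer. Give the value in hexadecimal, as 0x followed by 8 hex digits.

Big-endian: lowest address holds the most-significant byte.
The bytes are already most-significant first: 0x5AF24EC0.

0x5AF24EC0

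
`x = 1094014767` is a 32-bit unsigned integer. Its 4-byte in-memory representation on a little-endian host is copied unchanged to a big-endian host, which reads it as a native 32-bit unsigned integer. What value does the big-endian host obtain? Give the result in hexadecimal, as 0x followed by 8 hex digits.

1094014767 in 32-bit hexadecimal is 0x4135572F.
Stored little-endian, the bytes at ascending addresses are 2F 57 35 41.
Read back as big-endian, the last byte is least significant, giving 0x2F573541.

0x2F573541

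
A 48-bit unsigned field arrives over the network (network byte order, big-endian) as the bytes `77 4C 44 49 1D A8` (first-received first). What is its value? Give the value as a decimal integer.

Big-endian: lowest address holds the most-significant byte.
The bytes are already most-significant first: 0x774C44491DA8.
0x774C44491DA8 = 131169446862248.

131169446862248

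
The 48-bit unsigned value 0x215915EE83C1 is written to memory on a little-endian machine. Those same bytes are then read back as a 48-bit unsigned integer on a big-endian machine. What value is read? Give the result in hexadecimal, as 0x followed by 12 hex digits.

0xC183EE155921

Stored little-endian, the bytes at ascending addresses are C1 83 EE 15 59 21.
Read back as big-endian, the last byte is least significant, giving 0xC183EE155921.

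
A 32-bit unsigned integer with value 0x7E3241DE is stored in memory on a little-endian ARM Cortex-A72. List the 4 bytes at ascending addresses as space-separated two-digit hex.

DE 41 32 7E

Split into bytes (most-significant first): 7E 32 41 DE.
Little-endian stores the least-significant byte at the lowest address.
So at ascending addresses the bytes are DE 41 32 7E.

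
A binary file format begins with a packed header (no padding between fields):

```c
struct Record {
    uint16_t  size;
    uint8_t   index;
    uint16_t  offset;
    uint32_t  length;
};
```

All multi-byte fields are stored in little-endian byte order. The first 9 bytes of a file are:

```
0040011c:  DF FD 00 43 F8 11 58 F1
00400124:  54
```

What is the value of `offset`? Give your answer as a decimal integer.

63555

`offset` follows `size` (2 B), `index` (1 B), so it starts at offset 2 + 1 = 3 and occupies 2 bytes.
Bytes at offsets 3..4: 43 F8.
Little-endian stores the least-significant byte at the lowest address.
Reassemble most-significant byte first: F8 43 → 0xF843.
0xF843 = 63555.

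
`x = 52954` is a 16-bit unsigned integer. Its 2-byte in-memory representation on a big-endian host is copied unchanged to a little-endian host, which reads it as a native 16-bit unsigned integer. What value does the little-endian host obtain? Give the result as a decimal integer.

52954 in 16-bit hexadecimal is 0xCEDA.
Stored big-endian, the bytes at ascending addresses are CE DA.
Read back as little-endian, the first byte is least significant, giving 0xDACE.
0xDACE = 56014.

56014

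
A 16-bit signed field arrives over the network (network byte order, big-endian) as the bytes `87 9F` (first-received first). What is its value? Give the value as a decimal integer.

In big-endian order the high byte comes first in memory.
The bytes are already most-significant first: 0x879F.
Top bit is set, so as a signed 16-bit value this is 0x879F − 2^16 = -30817.

-30817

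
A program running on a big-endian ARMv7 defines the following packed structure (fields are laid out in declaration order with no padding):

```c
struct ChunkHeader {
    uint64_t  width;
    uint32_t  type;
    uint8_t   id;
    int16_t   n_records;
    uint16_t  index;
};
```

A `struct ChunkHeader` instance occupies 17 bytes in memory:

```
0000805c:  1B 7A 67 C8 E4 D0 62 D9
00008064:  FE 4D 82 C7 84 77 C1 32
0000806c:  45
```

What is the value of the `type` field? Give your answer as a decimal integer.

4266492615

`type` follows `width` (8 bytes), so it starts at byte offset 8 and occupies 4 bytes.
Bytes at offsets 8..11: FE 4D 82 C7.
Big-endian stores the most-significant byte at the lowest address.
The bytes are already most-significant first: 0xFE4D82C7.
0xFE4D82C7 = 4266492615.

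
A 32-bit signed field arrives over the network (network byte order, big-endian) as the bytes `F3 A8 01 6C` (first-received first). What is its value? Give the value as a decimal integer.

-207093396

Big-endian stores the most-significant byte at the lowest address.
The bytes are already most-significant first: 0xF3A8016C.
Top bit is set, so as a signed 32-bit value this is 0xF3A8016C − 2^32 = -207093396.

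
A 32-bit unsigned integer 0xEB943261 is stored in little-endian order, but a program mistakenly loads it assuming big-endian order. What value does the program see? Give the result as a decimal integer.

Stored little-endian, the bytes at ascending addresses are 61 32 94 EB.
Read back as big-endian, the last byte is least significant, giving 0x613294EB.
0x613294EB = 1630704875.

1630704875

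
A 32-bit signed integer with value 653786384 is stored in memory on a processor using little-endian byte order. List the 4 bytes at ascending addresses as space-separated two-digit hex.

653786384 in hexadecimal, padded to 32 bits, is 0x26F7FD10.
Split into bytes (most-significant first): 26 F7 FD 10.
In little-endian order the low byte comes first in memory.
So at ascending addresses the bytes are 10 FD F7 26.

10 FD F7 26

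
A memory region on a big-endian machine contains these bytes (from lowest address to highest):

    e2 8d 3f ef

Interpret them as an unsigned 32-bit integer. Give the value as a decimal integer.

Big-endian stores the most-significant byte at the lowest address.
The bytes are already most-significant first: 0xE28D3FEF.
0xE28D3FEF = 3800907759.

3800907759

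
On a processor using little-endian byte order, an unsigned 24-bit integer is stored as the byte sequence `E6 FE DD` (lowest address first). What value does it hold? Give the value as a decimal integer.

14548710

Little-endian stores the least-significant byte at the lowest address.
Reassemble most-significant byte first: DD FE E6 → 0xDDFEE6.
0xDDFEE6 = 14548710.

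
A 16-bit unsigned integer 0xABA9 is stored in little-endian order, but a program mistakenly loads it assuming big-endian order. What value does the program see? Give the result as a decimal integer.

43435

Stored little-endian, the bytes at ascending addresses are A9 AB.
Read back as big-endian, the last byte is least significant, giving 0xA9AB.
0xA9AB = 43435.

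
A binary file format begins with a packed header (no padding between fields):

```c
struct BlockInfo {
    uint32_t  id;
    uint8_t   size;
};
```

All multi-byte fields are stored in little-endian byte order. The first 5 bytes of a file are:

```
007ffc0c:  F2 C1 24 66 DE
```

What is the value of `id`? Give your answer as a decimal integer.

1713684978

`id` is the first field, at byte offset 0, occupying 4 bytes.
Bytes at offsets 0..3: F2 C1 24 66.
Little-endian: lowest address holds the least-significant byte.
Reassemble most-significant byte first: 66 24 C1 F2 → 0x6624C1F2.
0x6624C1F2 = 1713684978.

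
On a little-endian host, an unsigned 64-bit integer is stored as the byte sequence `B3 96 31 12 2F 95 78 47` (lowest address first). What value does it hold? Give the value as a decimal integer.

5150030203299403443

In little-endian order the low byte comes first in memory.
Reassemble most-significant byte first: 47 78 95 2F 12 31 96 B3 → 0x4778952F123196B3.
0x4778952F123196B3 = 5150030203299403443.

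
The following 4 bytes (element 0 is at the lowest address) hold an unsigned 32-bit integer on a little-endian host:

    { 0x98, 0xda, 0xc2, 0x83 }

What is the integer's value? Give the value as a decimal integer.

Little-endian stores the least-significant byte at the lowest address.
Reassemble most-significant byte first: 83 C2 DA 98 → 0x83C2DA98.
0x83C2DA98 = 2210585240.

2210585240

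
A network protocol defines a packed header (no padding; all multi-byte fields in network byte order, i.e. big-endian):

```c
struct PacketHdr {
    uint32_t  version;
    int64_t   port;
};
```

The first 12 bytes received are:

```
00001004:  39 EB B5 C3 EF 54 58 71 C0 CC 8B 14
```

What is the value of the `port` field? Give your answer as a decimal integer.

`port` follows `version` (4 bytes), so it starts at byte offset 4 and occupies 8 bytes.
Bytes at offsets 4..11: EF 54 58 71 C0 CC 8B 14.
Big-endian: lowest address holds the most-significant byte.
The bytes are already most-significant first: 0xEF545871C0CC8B14.
Top bit is set, so as a signed 64-bit value this is 0xEF545871C0CC8B14 − 2^64 = -1201237955011900652.

-1201237955011900652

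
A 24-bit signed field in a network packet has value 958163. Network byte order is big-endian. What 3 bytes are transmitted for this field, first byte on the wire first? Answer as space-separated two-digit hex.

0E 9E D3

958163 in hexadecimal, padded to 24 bits, is 0x0E9ED3.
Split into bytes (most-significant first): 0E 9E D3.
Big-endian stores the most-significant byte at the lowest address.
So the memory order matches the most-significant-first order: 0E 9E D3.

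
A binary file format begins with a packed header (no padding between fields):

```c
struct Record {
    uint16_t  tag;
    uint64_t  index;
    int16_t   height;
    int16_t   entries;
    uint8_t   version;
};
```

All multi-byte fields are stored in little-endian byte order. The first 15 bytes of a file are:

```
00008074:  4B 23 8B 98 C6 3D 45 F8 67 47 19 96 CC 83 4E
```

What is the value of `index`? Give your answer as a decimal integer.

`index` follows `tag` (2 bytes), so it starts at byte offset 2 and occupies 8 bytes.
Bytes at offsets 2..9: 8B 98 C6 3D 45 F8 67 47.
Little-endian: lowest address holds the least-significant byte.
Reassemble most-significant byte first: 47 67 F8 45 3D C6 98 8B → 0x4767F8453DC6988B.
0x4767F8453DC6988B = 5145354075566938251.

5145354075566938251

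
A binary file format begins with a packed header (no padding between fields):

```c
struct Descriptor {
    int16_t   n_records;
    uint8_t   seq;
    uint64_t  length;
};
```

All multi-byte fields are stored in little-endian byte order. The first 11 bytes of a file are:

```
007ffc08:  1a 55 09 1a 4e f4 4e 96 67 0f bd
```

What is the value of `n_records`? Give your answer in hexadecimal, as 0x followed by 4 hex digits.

`n_records` is the first field, at byte offset 0, occupying 2 bytes.
Bytes at offsets 0..1: 1A 55.
In little-endian order the low byte comes first in memory.
Reassemble most-significant byte first: 55 1A → 0x551A.

0x551A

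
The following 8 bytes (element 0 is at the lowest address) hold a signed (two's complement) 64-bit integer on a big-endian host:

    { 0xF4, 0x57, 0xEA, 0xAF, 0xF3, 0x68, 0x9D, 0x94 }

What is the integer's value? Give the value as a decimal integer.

-839944764057412204

In big-endian order the high byte comes first in memory.
The bytes are already most-significant first: 0xF457EAAFF3689D94.
Top bit is set, so as a signed 64-bit value this is 0xF457EAAFF3689D94 − 2^64 = -839944764057412204.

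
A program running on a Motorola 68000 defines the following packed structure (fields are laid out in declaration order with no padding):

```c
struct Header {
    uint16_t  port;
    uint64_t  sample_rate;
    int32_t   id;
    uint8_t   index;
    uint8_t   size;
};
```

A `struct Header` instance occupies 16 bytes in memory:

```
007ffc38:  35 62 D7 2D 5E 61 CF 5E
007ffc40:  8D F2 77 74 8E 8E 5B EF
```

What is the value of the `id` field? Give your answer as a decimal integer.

`id` follows `port` (2 B), `sample_rate` (8 B), so it starts at offset 2 + 8 = 10 and occupies 4 bytes.
Bytes at offsets 10..13: 77 74 8E 8E.
Big-endian stores the most-significant byte at the lowest address.
The bytes are already most-significant first: 0x77748E8E.
0x77748E8E = 2004127374.

2004127374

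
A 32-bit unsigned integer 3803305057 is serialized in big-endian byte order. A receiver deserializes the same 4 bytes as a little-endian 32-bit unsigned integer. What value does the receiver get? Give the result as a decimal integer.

1641329122

3803305057 in 32-bit hexadecimal is 0xE2B1D461.
Stored big-endian, the bytes at ascending addresses are E2 B1 D4 61.
Read back as little-endian, the first byte is least significant, giving 0x61D4B1E2.
0x61D4B1E2 = 1641329122.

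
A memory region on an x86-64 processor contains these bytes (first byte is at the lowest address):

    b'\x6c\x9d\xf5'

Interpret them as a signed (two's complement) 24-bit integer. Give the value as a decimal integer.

-680596

In little-endian order the low byte comes first in memory.
Reassemble most-significant byte first: F5 9D 6C → 0xF59D6C.
Top bit is set, so as a signed 24-bit value this is 0xF59D6C − 2^24 = -680596.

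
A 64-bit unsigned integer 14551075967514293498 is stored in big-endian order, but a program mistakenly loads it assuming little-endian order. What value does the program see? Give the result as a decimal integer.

18065179864176979913

14551075967514293498 in 64-bit hexadecimal is 0xC9EFCE7F5F69B4FA.
Stored big-endian, the bytes at ascending addresses are C9 EF CE 7F 5F 69 B4 FA.
Read back as little-endian, the first byte is least significant, giving 0xFAB4695F7FCEEFC9.
0xFAB4695F7FCEEFC9 = 18065179864176979913.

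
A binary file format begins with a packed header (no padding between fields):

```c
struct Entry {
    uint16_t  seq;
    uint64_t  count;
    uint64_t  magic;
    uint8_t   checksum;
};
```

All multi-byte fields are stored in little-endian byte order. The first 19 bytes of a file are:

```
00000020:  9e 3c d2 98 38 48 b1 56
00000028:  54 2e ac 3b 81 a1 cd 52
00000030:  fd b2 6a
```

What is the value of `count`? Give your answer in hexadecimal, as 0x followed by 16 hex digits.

`count` follows `seq` (2 bytes), so it starts at byte offset 2 and occupies 8 bytes.
Bytes at offsets 2..9: D2 98 38 48 B1 56 54 2E.
In little-endian order the low byte comes first in memory.
Reassemble most-significant byte first: 2E 54 56 B1 48 38 98 D2 → 0x2E5456B1483898D2.

0x2E5456B1483898D2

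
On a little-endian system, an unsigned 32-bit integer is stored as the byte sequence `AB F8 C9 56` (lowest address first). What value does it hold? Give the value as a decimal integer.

Little-endian stores the least-significant byte at the lowest address.
Reassemble most-significant byte first: 56 C9 F8 AB → 0x56C9F8AB.
0x56C9F8AB = 1456076971.

1456076971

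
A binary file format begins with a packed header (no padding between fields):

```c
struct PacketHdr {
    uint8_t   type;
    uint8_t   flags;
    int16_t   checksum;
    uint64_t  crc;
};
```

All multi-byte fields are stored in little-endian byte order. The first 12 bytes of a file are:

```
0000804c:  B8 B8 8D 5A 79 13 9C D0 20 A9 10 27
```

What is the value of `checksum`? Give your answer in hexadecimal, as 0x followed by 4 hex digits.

`checksum` follows `type` (1 B), `flags` (1 B), so it starts at offset 1 + 1 = 2 and occupies 2 bytes.
Bytes at offsets 2..3: 8D 5A.
Little-endian stores the least-significant byte at the lowest address.
Reassemble most-significant byte first: 5A 8D → 0x5A8D.

0x5A8D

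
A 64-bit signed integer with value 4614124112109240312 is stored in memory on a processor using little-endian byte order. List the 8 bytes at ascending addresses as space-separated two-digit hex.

4614124112109240312 in hexadecimal, padded to 64 bits, is 0x4008A96EEBD5FFF8.
Split into bytes (most-significant first): 40 08 A9 6E EB D5 FF F8.
Little-endian stores the least-significant byte at the lowest address.
So at ascending addresses the bytes are F8 FF D5 EB 6E A9 08 40.

F8 FF D5 EB 6E A9 08 40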